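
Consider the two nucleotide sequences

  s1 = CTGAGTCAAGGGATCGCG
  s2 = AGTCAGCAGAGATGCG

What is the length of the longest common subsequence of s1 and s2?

13

Match A [4,1], then G [5,2], then T [6,3], then C [7,4], then A [8,5], then A [9,8], then G [10,9], then G [12,11], then A [13,12], then T [14,13], then G [16,14], then C [17,15], then G [18,16] — 13 bases in the same relative order in both. The LCS DP gives dp[18][16] = 13, so this is optimal.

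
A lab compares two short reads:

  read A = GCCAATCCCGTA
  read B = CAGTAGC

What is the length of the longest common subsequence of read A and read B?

5

Let dp[i][j] be the LCS length of the first i bases of read A and the first j bases of read B. dp[i][j] = dp[i-1][j-1]+1 when the i-th and j-th bases match, else max(dp[i-1][j], dp[i][j-1]).
    ·  C  A  G  T  A  G  C
 ·  0  0  0  0  0  0  0  0
 G  0  0  0  1  1  1  1  1
 C  0  1  1  1  1  1  1  2
 C  0  1  1  1  1  1  1  2
 A  0  1  2  2  2  2  2  2
 A  0  1  2  2  2  3  3  3
 T  0  1  2  2  3  3  3  3
 C  0  1  2  2  3  3  3  4
 C  0  1  2  2  3  3  3  4
 C  0  1  2  2  3  3  3  4
 G  0  1  2  3  3  3  4  4
 T  0  1  2  3  4  4  4  4
 A  0  1  2  3  4  5  5  5
dp[12][7] = 5. One LCS (by backtracking along matches): CAGTA.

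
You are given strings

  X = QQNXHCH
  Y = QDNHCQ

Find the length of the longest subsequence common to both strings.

4

Pick Q [1,1], then N [3,3], then H [5,4], then C [6,5]; all 4 characters appear in both, in order. Since dp[7][6] = 4, nothing longer is possible.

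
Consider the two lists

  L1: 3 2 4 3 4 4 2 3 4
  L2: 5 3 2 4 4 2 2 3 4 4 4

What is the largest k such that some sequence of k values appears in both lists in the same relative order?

Pick 3 at L1[1]=L2[2] → 2 at L1[2]=L2[3] → 4 at L1[3]=L2[5] → 3 at L1[4]=L2[8] → 4 at L1[5]=L2[9] → 4 at L1[6]=L2[10] → 4 at L1[9]=L2[11]; all 7 values appear in both, in order. The LCS DP gives dp[9][11] = 7, so this is optimal.

7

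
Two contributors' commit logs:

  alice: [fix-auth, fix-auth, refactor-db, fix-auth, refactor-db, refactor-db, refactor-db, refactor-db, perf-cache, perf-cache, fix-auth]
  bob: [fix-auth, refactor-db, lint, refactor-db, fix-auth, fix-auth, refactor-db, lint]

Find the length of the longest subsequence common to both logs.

4

Pick fix-auth at alice[1]=bob[1] → fix-auth at alice[2]=bob[5] → fix-auth at alice[4]=bob[6] → refactor-db at alice[5]=bob[7]; all 4 commits appear in both, in order. dp[11][8] = 4 confirms this is the maximum.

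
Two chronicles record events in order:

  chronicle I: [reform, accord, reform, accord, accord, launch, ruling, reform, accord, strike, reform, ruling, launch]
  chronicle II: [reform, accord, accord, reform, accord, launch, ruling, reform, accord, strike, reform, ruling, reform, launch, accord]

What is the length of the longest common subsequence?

Match reform at chronicle I[1]=chronicle II[1], then accord at chronicle I[2]=chronicle II[3], then reform at chronicle I[3]=chronicle II[4], then accord at chronicle I[5]=chronicle II[5], then launch at chronicle I[6]=chronicle II[6], then ruling at chronicle I[7]=chronicle II[7], then reform at chronicle I[8]=chronicle II[8], then accord at chronicle I[9]=chronicle II[9], then strike at chronicle I[10]=chronicle II[10], then reform at chronicle I[11]=chronicle II[11], then ruling at chronicle I[12]=chronicle II[12], then launch at chronicle I[13]=chronicle II[14] — 12 events in the same relative order in both. Since dp[13][15] = 12, nothing longer is possible.

12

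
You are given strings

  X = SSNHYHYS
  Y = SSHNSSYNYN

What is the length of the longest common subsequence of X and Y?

Let dp[i][j] be the LCS length of the first i characters of X and the first j characters of Y. dp[i][j] = dp[i-1][j-1]+1 when the i-th and j-th characters match, else max(dp[i-1][j], dp[i][j-1]).
    ·  S  S  H  N  S  S  Y  N  Y  N
 ·  0  0  0  0  0  0  0  0  0  0  0
 S  0  1  1  1  1  1  1  1  1  1  1
 S  0  1  2  2  2  2  2  2  2  2  2
 N  0  1  2  2  3  3  3  3  3  3  3
 H  0  1  2  3  3  3  3  3  3  3  3
 Y  0  1  2  3  3  3  3  4  4  4  4
 H  0  1  2  3  3  3  3  4  4  4  4
 Y  0  1  2  3  3  3  3  4  4  5  5
 S  0  1  2  3  3  4  4  4  4  5  5
dp[8][10] = 5. One LCS (by backtracking along matches): SSNYY.

5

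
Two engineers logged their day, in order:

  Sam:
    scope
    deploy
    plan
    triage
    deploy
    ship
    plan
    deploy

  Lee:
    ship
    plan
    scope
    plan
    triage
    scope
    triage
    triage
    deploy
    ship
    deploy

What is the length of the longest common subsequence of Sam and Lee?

6

Pick scope at Sam[1]=Lee[3], then plan at Sam[3]=Lee[4], then triage at Sam[4]=Lee[8], then deploy at Sam[5]=Lee[9], then ship at Sam[6]=Lee[10], then deploy at Sam[8]=Lee[11]; all 6 tasks appear in both, in order. dp[8][11] = 6 confirms this is the maximum.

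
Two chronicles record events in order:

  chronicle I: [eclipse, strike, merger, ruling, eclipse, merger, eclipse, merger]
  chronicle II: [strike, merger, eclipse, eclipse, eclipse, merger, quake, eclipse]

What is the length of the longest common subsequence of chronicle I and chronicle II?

Taking strike at chronicle I[2]=chronicle II[1], merger at chronicle I[3]=chronicle II[2], eclipse at chronicle I[5]=chronicle II[5], merger at chronicle I[6]=chronicle II[6], eclipse at chronicle I[7]=chronicle II[8] gives a common subsequence of length 5. The LCS DP gives dp[8][8] = 5, so this is optimal.

5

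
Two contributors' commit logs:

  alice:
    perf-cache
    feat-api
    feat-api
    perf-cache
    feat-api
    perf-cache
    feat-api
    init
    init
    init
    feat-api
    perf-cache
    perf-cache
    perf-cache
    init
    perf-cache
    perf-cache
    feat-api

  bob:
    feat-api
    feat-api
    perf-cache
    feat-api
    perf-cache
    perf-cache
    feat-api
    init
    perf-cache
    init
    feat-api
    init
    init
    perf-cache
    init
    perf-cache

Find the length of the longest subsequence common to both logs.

12

Pick feat-api at alice[2]=bob[1], then feat-api at alice[3]=bob[2], then perf-cache at alice[4]=bob[3], then feat-api at alice[5]=bob[4], then perf-cache at alice[6]=bob[6], then feat-api at alice[7]=bob[7], then init at alice[8]=bob[10], then init at alice[9]=bob[12], then init at alice[10]=bob[13], then perf-cache at alice[14]=bob[14], then init at alice[15]=bob[15], then perf-cache at alice[17]=bob[16]; all 12 commits appear in both, in order, and the DP table's final entry dp[18][16] is also 12, so no common subsequence is longer.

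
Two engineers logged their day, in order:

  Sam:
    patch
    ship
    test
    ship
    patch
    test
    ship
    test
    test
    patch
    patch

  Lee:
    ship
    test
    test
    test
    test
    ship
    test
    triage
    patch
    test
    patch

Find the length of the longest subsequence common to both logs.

7

Pick ship (Sam #2, Lee #1), test (Sam #3, Lee #4), test (Sam #6, Lee #5), ship (Sam #7, Lee #6), test (Sam #8, Lee #7), test (Sam #9, Lee #10), patch (Sam #11, Lee #11); all 7 tasks appear in both, in order. dp[11][11] = 7 confirms this is the maximum.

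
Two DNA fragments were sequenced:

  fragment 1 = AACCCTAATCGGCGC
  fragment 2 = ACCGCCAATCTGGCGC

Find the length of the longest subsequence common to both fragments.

Pick A [1,1], then C [3,3], then C [4,5], then C [5,6], then A [7,7], then A [8,8], then T [9,9], then C [10,10], then G [11,12], then G [12,13], then C [13,14], then G [14,15], then C [15,16]; all 13 bases appear in both, in order. dp[15][16] = 13 confirms this is the maximum.

13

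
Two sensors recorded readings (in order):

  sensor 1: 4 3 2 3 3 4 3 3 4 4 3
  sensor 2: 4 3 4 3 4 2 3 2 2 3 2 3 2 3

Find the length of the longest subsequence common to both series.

7

Taking 4 [1,3], 3 [2,4], 2 [3,6], 3 [4,7], 3 [5,10], 3 [7,12], 3 [11,14] gives a common subsequence of length 7. The LCS DP gives dp[11][14] = 7, so this is optimal.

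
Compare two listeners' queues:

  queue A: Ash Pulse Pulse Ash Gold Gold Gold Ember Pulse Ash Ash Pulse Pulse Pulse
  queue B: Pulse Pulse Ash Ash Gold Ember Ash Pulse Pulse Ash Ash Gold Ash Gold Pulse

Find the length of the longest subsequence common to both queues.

Taking Pulse (queue A #2, queue B #1); then Pulse (queue A #3, queue B #2); then Ash (queue A #4, queue B #4); then Gold (queue A #7, queue B #5); then Ember (queue A #8, queue B #6); then Pulse (queue A #9, queue B #9); then Ash (queue A #10, queue B #11); then Ash (queue A #11, queue B #13); then Pulse (queue A #14, queue B #15) gives a common subsequence of length 9, and the DP table's final entry dp[14][15] is also 9, so no common subsequence is longer.

9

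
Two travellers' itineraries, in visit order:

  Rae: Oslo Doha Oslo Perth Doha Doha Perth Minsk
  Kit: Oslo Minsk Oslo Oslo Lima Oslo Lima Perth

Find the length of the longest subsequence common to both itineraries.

3

Taking Oslo (Rae #1, Kit #4); then Oslo (Rae #3, Kit #6); then Perth (Rae #7, Kit #8) gives a common subsequence of length 3. dp[8][8] = 3 confirms this is the maximum.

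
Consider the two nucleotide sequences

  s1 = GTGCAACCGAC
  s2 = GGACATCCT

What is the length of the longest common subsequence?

Let dp[i][j] be the LCS length of the first i bases of s1 and the first j bases of s2. dp[i][j] = dp[i-1][j-1]+1 when the i-th and j-th bases match, else max(dp[i-1][j], dp[i][j-1]).
    ·  G  G  A  C  A  T  C  C  T
 ·  0  0  0  0  0  0  0  0  0  0
 G  0  1  1  1  1  1  1  1  1  1
 T  0  1  1  1  1  1  2  2  2  2
 G  0  1  2  2  2  2  2  2  2  2
 C  0  1  2  2  3  3  3  3  3  3
 A  0  1  2  3  3  4  4  4  4  4
 A  0  1  2  3  3  4  4  4  4  4
 C  0  1  2  3  4  4  4  5  5  5
 C  0  1  2  3  4  4  4  5  6  6
 G  0  1  2  3  4  4  4  5  6  6
 A  0  1  2  3  4  5  5  5  6  6
 C  0  1  2  3  4  5  5  6  6  6
dp[11][9] = 6. One LCS (by backtracking along matches): GGCACC.

6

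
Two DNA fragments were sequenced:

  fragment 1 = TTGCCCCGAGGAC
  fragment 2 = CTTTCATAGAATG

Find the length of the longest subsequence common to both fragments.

Match T [1,3], T [2,4], C [4,5], G [8,9], A [9,11], G [11,13] — 6 bases in the same relative order in both, and the DP table's final entry dp[13][13] is also 6, so no common subsequence is longer.

6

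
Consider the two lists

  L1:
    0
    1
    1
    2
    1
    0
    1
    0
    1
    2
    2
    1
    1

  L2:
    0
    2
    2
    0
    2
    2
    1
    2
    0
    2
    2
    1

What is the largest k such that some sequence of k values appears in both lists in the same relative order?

Match 0 (L1 #1, L2 #1), then 2 (L1 #4, L2 #3), then 0 (L1 #6, L2 #4), then 1 (L1 #7, L2 #7), then 0 (L1 #8, L2 #9), then 2 (L1 #10, L2 #10), then 2 (L1 #11, L2 #11), then 1 (L1 #13, L2 #12) — 8 values in the same relative order in both. dp[13][12] = 8 confirms this is the maximum.

8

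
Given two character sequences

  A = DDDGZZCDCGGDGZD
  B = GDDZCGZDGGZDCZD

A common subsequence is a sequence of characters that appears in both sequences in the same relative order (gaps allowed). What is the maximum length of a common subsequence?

One common subsequence of length 10: D (A #1, B #2); then D (A #2, B #3); then G (A #4, B #6); then Z (A #6, B #7); then D (A #8, B #8); then G (A #10, B #9); then G (A #11, B #10); then D (A #12, B #12); then Z (A #14, B #14); then D (A #15, B #15). The LCS DP gives dp[15][15] = 10, so this is optimal.

10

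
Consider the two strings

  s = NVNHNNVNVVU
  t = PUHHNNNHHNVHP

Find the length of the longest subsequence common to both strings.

Pick N at s[1]=t[6], then N at s[3]=t[7], then H at s[4]=t[9], then N at s[6]=t[10], then V at s[7]=t[11]; all 5 characters appear in both, in order. dp[11][13] = 5 confirms this is the maximum.

5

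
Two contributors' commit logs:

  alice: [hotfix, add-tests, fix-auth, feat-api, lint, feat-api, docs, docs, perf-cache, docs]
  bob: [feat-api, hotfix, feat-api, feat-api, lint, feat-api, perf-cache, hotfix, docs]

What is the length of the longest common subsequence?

6

Taking hotfix (alice #1, bob #2) → feat-api (alice #4, bob #4) → lint (alice #5, bob #5) → feat-api (alice #6, bob #6) → perf-cache (alice #9, bob #7) → docs (alice #10, bob #9) gives a common subsequence of length 6. dp[10][9] = 6 confirms this is the maximum.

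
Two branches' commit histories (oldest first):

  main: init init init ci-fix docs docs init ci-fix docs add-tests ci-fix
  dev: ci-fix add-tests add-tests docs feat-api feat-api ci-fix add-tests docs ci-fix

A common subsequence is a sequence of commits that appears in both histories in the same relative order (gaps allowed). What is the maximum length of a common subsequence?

5

Match ci-fix [4,1] → docs [5,4] → ci-fix [8,7] → docs [9,9] → ci-fix [11,10] — 5 commits in the same relative order in both, and the DP table's final entry dp[11][10] is also 5, so no common subsequence is longer.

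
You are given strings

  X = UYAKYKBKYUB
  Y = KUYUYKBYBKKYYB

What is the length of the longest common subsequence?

8

Pick U (X #1, Y #4), then Y (X #2, Y #5), then K (X #4, Y #6), then Y (X #5, Y #8), then K (X #6, Y #10), then K (X #8, Y #11), then Y (X #9, Y #13), then B (X #11, Y #14); all 8 characters appear in both, in order, and the DP table's final entry dp[11][14] is also 8, so no common subsequence is longer.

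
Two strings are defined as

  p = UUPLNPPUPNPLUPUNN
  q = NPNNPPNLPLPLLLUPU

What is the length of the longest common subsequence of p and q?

10

Pick P [3,2] → N [5,4] → P [6,5] → P [7,6] → P [9,9] → P [11,11] → L [12,14] → U [13,15] → P [14,16] → U [15,17]; all 10 characters appear in both, in order. The LCS DP gives dp[17][17] = 10, so this is optimal.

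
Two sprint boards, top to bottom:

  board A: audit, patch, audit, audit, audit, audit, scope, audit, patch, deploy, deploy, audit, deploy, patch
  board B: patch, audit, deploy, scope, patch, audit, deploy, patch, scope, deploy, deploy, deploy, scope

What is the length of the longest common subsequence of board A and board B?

Taking patch at board A[2]=board B[1], then audit at board A[3]=board B[2], then scope at board A[7]=board B[4], then audit at board A[8]=board B[6], then patch at board A[9]=board B[8], then deploy at board A[10]=board B[10], then deploy at board A[11]=board B[11], then deploy at board A[13]=board B[12] gives a common subsequence of length 8. dp[14][13] = 8 confirms this is the maximum.

8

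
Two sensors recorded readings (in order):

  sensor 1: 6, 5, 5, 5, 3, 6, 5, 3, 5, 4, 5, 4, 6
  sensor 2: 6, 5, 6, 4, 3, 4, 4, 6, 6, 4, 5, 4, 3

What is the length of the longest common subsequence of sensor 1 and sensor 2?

7

One common subsequence of length 7: 6 [1,1], 5 [2,2], 3 [5,5], 6 [6,9], 4 [10,10], 5 [11,11], 4 [12,12]. The LCS DP gives dp[13][13] = 7, so this is optimal.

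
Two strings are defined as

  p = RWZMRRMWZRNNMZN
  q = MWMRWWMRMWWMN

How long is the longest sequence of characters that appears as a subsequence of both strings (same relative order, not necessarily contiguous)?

8

Pick R [1,4]; then W [2,6]; then M [4,7]; then R [6,8]; then M [7,9]; then W [8,11]; then M [13,12]; then N [15,13]; all 8 characters appear in both, in order. dp[15][13] = 8 confirms this is the maximum.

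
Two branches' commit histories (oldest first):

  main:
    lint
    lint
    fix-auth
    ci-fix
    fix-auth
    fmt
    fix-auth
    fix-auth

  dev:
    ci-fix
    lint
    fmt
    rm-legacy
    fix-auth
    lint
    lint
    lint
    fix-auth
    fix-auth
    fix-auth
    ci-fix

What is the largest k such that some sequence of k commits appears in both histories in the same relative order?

5

Taking lint (main #1, dev #7), then lint (main #2, dev #8), then fix-auth (main #3, dev #9), then fix-auth (main #5, dev #10), then fix-auth (main #7, dev #11) gives a common subsequence of length 5. Since dp[8][12] = 5, nothing longer is possible.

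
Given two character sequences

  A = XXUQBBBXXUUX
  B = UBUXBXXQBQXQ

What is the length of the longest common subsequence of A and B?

6

Let dp[i][j] be the LCS length of the first i characters of A and the first j characters of B. dp[i][j] = dp[i-1][j-1]+1 when the i-th and j-th characters match, else max(dp[i-1][j], dp[i][j-1]).
    ·  U  B  U  X  B  X  X  Q  B  Q  X  Q
 ·  0  0  0  0  0  0  0  0  0  0  0  0  0
 X  0  0  0  0  1  1  1  1  1  1  1  1  1
 X  0  0  0  0  1  1  2  2  2  2  2  2  2
 U  0  1  1  1  1  1  2  2  2  2  2  2  2
 Q  0  1  1  1  1  1  2  2  3  3  3  3  3
 B  0  1  2  2  2  2  2  2  3  4  4  4  4
 B  0  1  2  2  2  3  3  3  3  4  4  4  4
 B  0  1  2  2  2  3  3  3  3  4  4  4  4
 X  0  1  2  2  3  3  4  4  4  4  4  5  5
 X  0  1  2  2  3  3  4  5  5  5  5  5  5
 U  0  1  2  3  3  3  4  5  5  5  5  5  5
 U  0  1  2  3  3  3  4  5  5  5  5  5  5
 X  0  1  2  3  4  4  4  5  5  5  5  6  6
dp[12][12] = 6. One LCS (by backtracking along matches): UBBXXX.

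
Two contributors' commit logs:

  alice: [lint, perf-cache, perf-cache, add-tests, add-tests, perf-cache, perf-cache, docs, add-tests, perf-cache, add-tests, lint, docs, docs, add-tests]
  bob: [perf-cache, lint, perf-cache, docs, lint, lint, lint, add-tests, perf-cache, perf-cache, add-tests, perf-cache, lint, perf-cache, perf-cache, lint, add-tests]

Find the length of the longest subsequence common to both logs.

Pick lint [1,7] → perf-cache [2,9] → perf-cache [3,10] → add-tests [5,11] → perf-cache [6,12] → perf-cache [7,14] → perf-cache [10,15] → lint [12,16] → add-tests [15,17]; all 9 commits appear in both, in order. The LCS DP gives dp[15][17] = 9, so this is optimal.

9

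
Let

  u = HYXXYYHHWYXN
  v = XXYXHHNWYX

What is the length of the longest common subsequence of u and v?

Pick X at u[3]=v[1]; then X at u[4]=v[2]; then Y at u[5]=v[3]; then H at u[7]=v[5]; then H at u[8]=v[6]; then W at u[9]=v[8]; then Y at u[10]=v[9]; then X at u[11]=v[10]; all 8 characters appear in both, in order, and the DP table's final entry dp[12][10] is also 8, so no common subsequence is longer.

8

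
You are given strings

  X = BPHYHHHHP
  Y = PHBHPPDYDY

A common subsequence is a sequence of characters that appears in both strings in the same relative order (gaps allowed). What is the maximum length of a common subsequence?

4

Taking P at X[2]=Y[1] → H at X[3]=Y[2] → H at X[5]=Y[4] → P at X[9]=Y[6] gives a common subsequence of length 4. Since dp[9][10] = 4, nothing longer is possible.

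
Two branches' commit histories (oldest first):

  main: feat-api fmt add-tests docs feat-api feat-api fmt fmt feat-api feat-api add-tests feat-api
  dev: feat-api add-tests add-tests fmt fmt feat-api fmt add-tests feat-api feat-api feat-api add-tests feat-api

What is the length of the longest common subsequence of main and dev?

One common subsequence of length 8: feat-api [1,6], then fmt [2,7], then add-tests [3,8], then feat-api [6,9], then feat-api [9,10], then feat-api [10,11], then add-tests [11,12], then feat-api [12,13], and the DP table's final entry dp[12][13] is also 8, so no common subsequence is longer.

8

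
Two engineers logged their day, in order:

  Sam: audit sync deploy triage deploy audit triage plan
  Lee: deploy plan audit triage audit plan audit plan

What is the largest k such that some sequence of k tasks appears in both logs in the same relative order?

4

Pick audit at Sam[1]=Lee[3], triage at Sam[4]=Lee[4], audit at Sam[6]=Lee[7], plan at Sam[8]=Lee[8]; all 4 tasks appear in both, in order. dp[8][8] = 4 confirms this is the maximum.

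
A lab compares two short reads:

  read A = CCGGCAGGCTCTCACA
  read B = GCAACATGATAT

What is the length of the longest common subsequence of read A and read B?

7

Taking G at read A[4]=read B[1], C at read A[5]=read B[2], A at read A[6]=read B[4], C at read A[9]=read B[5], T at read A[10]=read B[7], T at read A[12]=read B[10], A at read A[14]=read B[11] gives a common subsequence of length 7. dp[16][12] = 7 confirms this is the maximum.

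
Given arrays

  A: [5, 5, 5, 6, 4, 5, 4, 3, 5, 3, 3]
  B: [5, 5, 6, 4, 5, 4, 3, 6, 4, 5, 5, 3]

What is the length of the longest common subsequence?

9

Match 5 at A[2]=B[1], 5 at A[3]=B[2], 6 at A[4]=B[3], 4 at A[5]=B[4], 5 at A[6]=B[5], 4 at A[7]=B[6], 3 at A[8]=B[7], 5 at A[9]=B[11], 3 at A[11]=B[12] — 9 values in the same relative order in both. The LCS DP gives dp[11][12] = 9, so this is optimal.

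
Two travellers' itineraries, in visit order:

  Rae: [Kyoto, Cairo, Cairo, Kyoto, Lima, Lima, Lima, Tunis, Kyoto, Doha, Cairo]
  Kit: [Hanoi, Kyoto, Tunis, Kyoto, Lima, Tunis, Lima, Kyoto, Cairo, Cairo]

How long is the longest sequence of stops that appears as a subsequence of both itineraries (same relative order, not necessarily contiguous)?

Pick Kyoto (Rae #1, Kit #2), Kyoto (Rae #4, Kit #4), Lima (Rae #5, Kit #5), Lima (Rae #7, Kit #7), Kyoto (Rae #9, Kit #8), Cairo (Rae #11, Kit #10); all 6 stops appear in both, in order, and the DP table's final entry dp[11][10] is also 6, so no common subsequence is longer.

6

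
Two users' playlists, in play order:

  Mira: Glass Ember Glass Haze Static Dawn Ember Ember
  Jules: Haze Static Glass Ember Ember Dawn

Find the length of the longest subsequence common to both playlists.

Taking Haze [4,1], Static [5,2], Ember [7,4], Ember [8,5] gives a common subsequence of length 4, and the DP table's final entry dp[8][6] is also 4, so no common subsequence is longer.

4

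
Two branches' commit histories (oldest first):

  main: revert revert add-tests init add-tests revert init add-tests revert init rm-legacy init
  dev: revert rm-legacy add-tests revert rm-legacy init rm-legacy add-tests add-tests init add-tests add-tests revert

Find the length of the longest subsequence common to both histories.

7

Match revert at main[1]=dev[1]; then revert at main[2]=dev[4]; then add-tests at main[3]=dev[9]; then init at main[4]=dev[10]; then add-tests at main[5]=dev[11]; then add-tests at main[8]=dev[12]; then revert at main[9]=dev[13] — 7 commits in the same relative order in both, and the DP table's final entry dp[12][13] is also 7, so no common subsequence is longer.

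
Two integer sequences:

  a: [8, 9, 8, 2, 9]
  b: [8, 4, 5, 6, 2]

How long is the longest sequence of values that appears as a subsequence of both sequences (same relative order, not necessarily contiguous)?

One common subsequence of length 2: 8 (a #1, b #1), then 2 (a #4, b #5). The LCS DP gives dp[5][5] = 2, so this is optimal.

2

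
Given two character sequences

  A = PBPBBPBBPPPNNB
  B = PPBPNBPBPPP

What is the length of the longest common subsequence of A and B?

Taking P (A #1, B #2) → B (A #2, B #3) → P (A #3, B #4) → B (A #5, B #6) → P (A #6, B #7) → B (A #8, B #8) → P (A #9, B #9) → P (A #10, B #10) → P (A #11, B #11) gives a common subsequence of length 9. Since dp[14][11] = 9, nothing longer is possible.

9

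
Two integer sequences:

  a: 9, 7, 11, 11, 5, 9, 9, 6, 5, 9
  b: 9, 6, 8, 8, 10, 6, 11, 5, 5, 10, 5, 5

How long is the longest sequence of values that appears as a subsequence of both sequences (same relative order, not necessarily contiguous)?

4

One common subsequence of length 4: 9 at a[1]=b[1], 11 at a[3]=b[7], 5 at a[5]=b[11], 5 at a[9]=b[12]. Since dp[10][12] = 4, nothing longer is possible.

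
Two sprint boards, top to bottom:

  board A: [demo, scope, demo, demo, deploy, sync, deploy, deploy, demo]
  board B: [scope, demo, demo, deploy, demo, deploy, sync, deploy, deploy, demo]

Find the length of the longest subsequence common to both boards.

Taking demo [1,2]; then demo [3,3]; then demo [4,5]; then deploy [5,6]; then sync [6,7]; then deploy [7,8]; then deploy [8,9]; then demo [9,10] gives a common subsequence of length 8, and the DP table's final entry dp[9][10] is also 8, so no common subsequence is longer.

8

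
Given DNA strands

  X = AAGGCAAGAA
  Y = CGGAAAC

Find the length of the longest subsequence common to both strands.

5

Let dp[i][j] be the LCS length of the first i bases of X and the first j bases of Y. dp[i][j] = dp[i-1][j-1]+1 when the i-th and j-th bases match, else max(dp[i-1][j], dp[i][j-1]).
    ·  C  G  G  A  A  A  C
 ·  0  0  0  0  0  0  0  0
 A  0  0  0  0  1  1  1  1
 A  0  0  0  0  1  2  2  2
 G  0  0  1  1  1  2  2  2
 G  0  0  1  2  2  2  2  2
 C  0  1  1  2  2  2  2  3
 A  0  1  1  2  3  3  3  3
 A  0  1  1  2  3  4  4  4
 G  0  1  2  2  3  4  4  4
 A  0  1  2  2  3  4  5  5
 A  0  1  2  2  3  4  5  5
dp[10][7] = 5. One LCS (by backtracking along matches): GGAAA.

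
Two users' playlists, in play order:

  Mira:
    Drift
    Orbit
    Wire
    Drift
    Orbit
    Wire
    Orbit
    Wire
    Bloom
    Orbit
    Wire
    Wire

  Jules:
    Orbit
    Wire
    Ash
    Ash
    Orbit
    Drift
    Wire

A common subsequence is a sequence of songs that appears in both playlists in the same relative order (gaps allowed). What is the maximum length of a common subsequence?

4

One common subsequence of length 4: Orbit (Mira #2, Jules #1), Wire (Mira #3, Jules #2), Drift (Mira #4, Jules #6), Wire (Mira #12, Jules #7). Since dp[12][7] = 4, nothing longer is possible.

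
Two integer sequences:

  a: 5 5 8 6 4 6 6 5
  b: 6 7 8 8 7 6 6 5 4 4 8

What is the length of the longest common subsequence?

4

Taking 8 at a[3]=b[4]; then 6 at a[6]=b[6]; then 6 at a[7]=b[7]; then 5 at a[8]=b[8] gives a common subsequence of length 4. Since dp[8][11] = 4, nothing longer is possible.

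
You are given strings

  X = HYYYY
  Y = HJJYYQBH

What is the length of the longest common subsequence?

Let dp[i][j] be the LCS length of the first i characters of X and the first j characters of Y. dp[i][j] = dp[i-1][j-1]+1 when the i-th and j-th characters match, else max(dp[i-1][j], dp[i][j-1]).
    ·  H  J  J  Y  Y  Q  B  H
 ·  0  0  0  0  0  0  0  0  0
 H  0  1  1  1  1  1  1  1  1
 Y  0  1  1  1  2  2  2  2  2
 Y  0  1  1  1  2  3  3  3  3
 Y  0  1  1  1  2  3  3  3  3
 Y  0  1  1  1  2  3  3  3  3
dp[5][8] = 3. One LCS (by backtracking along matches): HYY.

3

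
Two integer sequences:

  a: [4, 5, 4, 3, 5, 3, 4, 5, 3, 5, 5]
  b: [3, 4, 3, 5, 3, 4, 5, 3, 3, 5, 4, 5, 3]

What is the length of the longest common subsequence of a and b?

9

Taking 4 [3,2], 3 [4,3], 5 [5,4], 3 [6,5], 4 [7,6], 5 [8,7], 3 [9,9], 5 [10,10], 5 [11,12] gives a common subsequence of length 9, and the DP table's final entry dp[11][13] is also 9, so no common subsequence is longer.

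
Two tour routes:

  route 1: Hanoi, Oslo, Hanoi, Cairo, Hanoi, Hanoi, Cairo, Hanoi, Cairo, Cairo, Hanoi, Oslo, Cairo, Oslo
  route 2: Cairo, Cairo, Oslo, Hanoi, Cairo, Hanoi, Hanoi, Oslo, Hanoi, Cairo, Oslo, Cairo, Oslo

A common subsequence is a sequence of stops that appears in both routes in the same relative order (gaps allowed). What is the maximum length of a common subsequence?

Pick Oslo [2,3], then Hanoi [3,4], then Cairo [4,5], then Hanoi [5,6], then Hanoi [6,7], then Hanoi [8,9], then Cairo [10,10], then Oslo [12,11], then Cairo [13,12], then Oslo [14,13]; all 10 stops appear in both, in order. dp[14][13] = 10 confirms this is the maximum.

10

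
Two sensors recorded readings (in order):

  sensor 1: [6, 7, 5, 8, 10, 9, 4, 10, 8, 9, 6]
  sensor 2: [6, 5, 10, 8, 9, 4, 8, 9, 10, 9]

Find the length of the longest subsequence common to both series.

Pick 6 [1,1]; then 5 [3,2]; then 8 [4,4]; then 9 [6,5]; then 4 [7,6]; then 10 [8,9]; then 9 [10,10]; all 7 values appear in both, in order. The LCS DP gives dp[11][10] = 7, so this is optimal.

7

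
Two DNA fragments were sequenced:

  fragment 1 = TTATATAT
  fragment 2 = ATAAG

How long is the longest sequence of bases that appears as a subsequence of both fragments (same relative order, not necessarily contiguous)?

4

Let dp[i][j] be the LCS length of the first i bases of fragment 1 and the first j bases of fragment 2. dp[i][j] = dp[i-1][j-1]+1 when the i-th and j-th bases match, else max(dp[i-1][j], dp[i][j-1]).
    ·  A  T  A  A  G
 ·  0  0  0  0  0  0
 T  0  0  1  1  1  1
 T  0  0  1  1  1  1
 A  0  1  1  2  2  2
 T  0  1  2  2  2  2
 A  0  1  2  3  3  3
 T  0  1  2  3  3  3
 A  0  1  2  3  4  4
 T  0  1  2  3  4  4
dp[8][5] = 4. One LCS (by backtracking along matches): ATAA.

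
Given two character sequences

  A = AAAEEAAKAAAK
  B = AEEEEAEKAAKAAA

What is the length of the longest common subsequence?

9

Pick A at A[1]=B[1], A at A[3]=B[6], E at A[4]=B[7], A at A[6]=B[9], A at A[7]=B[10], K at A[8]=B[11], A at A[9]=B[12], A at A[10]=B[13], A at A[11]=B[14]; all 9 characters appear in both, in order, and the DP table's final entry dp[12][14] is also 9, so no common subsequence is longer.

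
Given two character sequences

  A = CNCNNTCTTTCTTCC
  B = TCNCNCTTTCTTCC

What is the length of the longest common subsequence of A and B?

13

Match C [1,2], then N [2,3], then C [3,4], then N [5,5], then C [7,6], then T [8,7], then T [9,8], then T [10,9], then C [11,10], then T [12,11], then T [13,12], then C [14,13], then C [15,14] — 13 characters in the same relative order in both. dp[15][14] = 13 confirms this is the maximum.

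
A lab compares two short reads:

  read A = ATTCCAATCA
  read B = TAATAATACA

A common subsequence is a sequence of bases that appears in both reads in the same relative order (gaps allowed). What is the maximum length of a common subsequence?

Match A [1,3], T [3,4], A [6,5], A [7,6], T [8,7], C [9,9], A [10,10] — 7 bases in the same relative order in both, and the DP table's final entry dp[10][10] is also 7, so no common subsequence is longer.

7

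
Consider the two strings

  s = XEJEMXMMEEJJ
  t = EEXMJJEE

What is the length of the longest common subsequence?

6

One common subsequence of length 6: E at s[2]=t[1] → E at s[4]=t[2] → X at s[6]=t[3] → M at s[7]=t[4] → E at s[9]=t[7] → E at s[10]=t[8], and the DP table's final entry dp[12][8] is also 6, so no common subsequence is longer.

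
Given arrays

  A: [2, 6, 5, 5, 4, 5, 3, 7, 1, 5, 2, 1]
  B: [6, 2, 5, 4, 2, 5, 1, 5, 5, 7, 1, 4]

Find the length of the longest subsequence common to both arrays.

7

Let dp[i][j] be the LCS length of the first i values of A and the first j values of B. dp[i][j] = dp[i-1][j-1]+1 when the i-th and j-th values match, else max(dp[i-1][j], dp[i][j-1]).
    ·  6  2  5  4  2  5  1  5  5  7  1  4
 ·  0  0  0  0  0  0  0  0  0  0  0  0  0
 2  0  0  1  1  1  1  1  1  1  1  1  1  1
 6  0  1  1  1  1  1  1  1  1  1  1  1  1
 5  0  1  1  2  2  2  2  2  2  2  2  2  2
 5  0  1  1  2  2  2  3  3  3  3  3  3  3
 4  0  1  1  2  3  3  3  3  3  3  3  3  4
 5  0  1  1  2  3  3  4  4  4  4  4  4  4
 3  0  1  1  2  3  3  4  4  4  4  4  4  4
 7  0  1  1  2  3  3  4  4  4  4  5  5  5
 1  0  1  1  2  3  3  4  5  5  5  5  6  6
 5  0  1  1  2  3  3  4  5  6  6  6  6  6
 2  0  1  2  2  3  4  4  5  6  6  6  6  6
 1  0  1  2  2  3  4  4  5  6  6  6  7  7
dp[12][12] = 7. One LCS (by backtracking along matches): 2, 5, 4, 5, 1, 5, 1.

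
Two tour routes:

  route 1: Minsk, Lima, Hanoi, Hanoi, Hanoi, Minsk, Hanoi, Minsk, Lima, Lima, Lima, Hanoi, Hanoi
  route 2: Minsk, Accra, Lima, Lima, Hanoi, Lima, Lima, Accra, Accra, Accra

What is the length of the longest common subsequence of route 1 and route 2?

5

Pick Minsk (route 1 #1, route 2 #1); then Lima (route 1 #2, route 2 #4); then Hanoi (route 1 #7, route 2 #5); then Lima (route 1 #9, route 2 #6); then Lima (route 1 #10, route 2 #7); all 5 stops appear in both, in order. The LCS DP gives dp[13][10] = 5, so this is optimal.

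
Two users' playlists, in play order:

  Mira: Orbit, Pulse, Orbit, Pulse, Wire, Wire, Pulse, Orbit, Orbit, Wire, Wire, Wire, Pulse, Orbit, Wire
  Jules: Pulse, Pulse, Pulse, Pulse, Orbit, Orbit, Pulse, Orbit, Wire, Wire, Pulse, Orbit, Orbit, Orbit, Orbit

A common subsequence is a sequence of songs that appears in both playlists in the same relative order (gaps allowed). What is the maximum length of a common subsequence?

One common subsequence of length 9: Orbit at Mira[1]=Jules[6], then Pulse at Mira[2]=Jules[7], then Orbit at Mira[3]=Jules[8], then Wire at Mira[5]=Jules[9], then Wire at Mira[6]=Jules[10], then Pulse at Mira[7]=Jules[11], then Orbit at Mira[8]=Jules[13], then Orbit at Mira[9]=Jules[14], then Orbit at Mira[14]=Jules[15], and the DP table's final entry dp[15][15] is also 9, so no common subsequence is longer.

9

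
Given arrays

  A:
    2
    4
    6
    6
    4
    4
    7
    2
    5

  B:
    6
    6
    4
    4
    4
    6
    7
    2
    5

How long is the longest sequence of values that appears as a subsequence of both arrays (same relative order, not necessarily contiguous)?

7

Let dp[i][j] be the LCS length of the first i values of A and the first j values of B. dp[i][j] = dp[i-1][j-1]+1 when the i-th and j-th values match, else max(dp[i-1][j], dp[i][j-1]).
    ·  6  6  4  4  4  6  7  2  5
 ·  0  0  0  0  0  0  0  0  0  0
 2  0  0  0  0  0  0  0  0  1  1
 4  0  0  0  1  1  1  1  1  1  1
 6  0  1  1  1  1  1  2  2  2  2
 6  0  1  2  2  2  2  2  2  2  2
 4  0  1  2  3  3  3  3  3  3  3
 4  0  1  2  3  4  4  4  4  4  4
 7  0  1  2  3  4  4  4  5  5  5
 2  0  1  2  3  4  4  4  5  6  6
 5  0  1  2  3  4  4  4  5  6  7
dp[9][9] = 7. One LCS (by backtracking along matches): 6, 6, 4, 4, 7, 2, 5.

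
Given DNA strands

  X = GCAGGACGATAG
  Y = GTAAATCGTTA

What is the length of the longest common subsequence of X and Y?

Taking G at X[1]=Y[1], then A at X[3]=Y[4], then A at X[6]=Y[5], then C at X[7]=Y[7], then G at X[8]=Y[8], then T at X[10]=Y[10], then A at X[11]=Y[11] gives a common subsequence of length 7, and the DP table's final entry dp[12][11] is also 7, so no common subsequence is longer.

7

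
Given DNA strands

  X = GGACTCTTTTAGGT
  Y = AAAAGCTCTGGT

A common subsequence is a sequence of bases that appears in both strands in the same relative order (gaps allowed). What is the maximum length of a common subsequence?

8

One common subsequence of length 8: G [2,5], then C [4,6], then T [5,7], then C [6,8], then T [10,9], then G [12,10], then G [13,11], then T [14,12]. The LCS DP gives dp[14][12] = 8, so this is optimal.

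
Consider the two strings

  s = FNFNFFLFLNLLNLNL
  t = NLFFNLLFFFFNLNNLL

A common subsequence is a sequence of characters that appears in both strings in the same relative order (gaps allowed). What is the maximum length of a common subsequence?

Taking F (s #1, t #4); then N (s #2, t #5); then F (s #3, t #8); then F (s #5, t #9); then F (s #6, t #10); then F (s #8, t #11); then L (s #9, t #13); then N (s #10, t #14); then N (s #13, t #15); then L (s #14, t #16); then L (s #16, t #17) gives a common subsequence of length 11. Since dp[16][17] = 11, nothing longer is possible.

11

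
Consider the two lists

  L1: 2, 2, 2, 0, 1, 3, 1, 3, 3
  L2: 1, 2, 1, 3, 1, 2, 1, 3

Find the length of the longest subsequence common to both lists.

5

Let dp[i][j] be the LCS length of the first i values of L1 and the first j values of L2. dp[i][j] = dp[i-1][j-1]+1 when the i-th and j-th values match, else max(dp[i-1][j], dp[i][j-1]).
    ·  1  2  1  3  1  2  1  3
 ·  0  0  0  0  0  0  0  0  0
 2  0  0  1  1  1  1  1  1  1
 2  0  0  1  1  1  1  2  2  2
 2  0  0  1  1  1  1  2  2  2
 0  0  0  1  1  1  1  2  2  2
 1  0  1  1  2  2  2  2  3  3
 3  0  1  1  2  3  3  3  3  4
 1  0  1  1  2  3  4  4  4  4
 3  0  1  1  2  3  4  4  4  5
 3  0  1  1  2  3  4  4  4  5
dp[9][8] = 5. One LCS (by backtracking along matches): 2, 1, 3, 1, 3.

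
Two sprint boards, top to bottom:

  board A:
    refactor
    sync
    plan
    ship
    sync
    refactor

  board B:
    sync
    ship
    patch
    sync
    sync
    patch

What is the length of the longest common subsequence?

3

Pick sync (board A #2, board B #1); then ship (board A #4, board B #2); then sync (board A #5, board B #5); all 3 tasks appear in both, in order. dp[6][6] = 3 confirms this is the maximum.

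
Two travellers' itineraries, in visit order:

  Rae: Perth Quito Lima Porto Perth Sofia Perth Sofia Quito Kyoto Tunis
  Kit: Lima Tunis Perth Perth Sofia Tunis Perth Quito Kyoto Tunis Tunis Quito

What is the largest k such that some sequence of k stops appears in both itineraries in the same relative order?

Taking Perth [1,3] → Perth [5,4] → Sofia [6,5] → Perth [7,7] → Quito [9,8] → Kyoto [10,9] → Tunis [11,11] gives a common subsequence of length 7. The LCS DP gives dp[11][12] = 7, so this is optimal.

7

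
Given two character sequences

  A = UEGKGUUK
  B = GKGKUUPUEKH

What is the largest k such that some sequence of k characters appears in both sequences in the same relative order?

6

Match G at A[3]=B[1], then K at A[4]=B[2], then G at A[5]=B[3], then U at A[6]=B[6], then U at A[7]=B[8], then K at A[8]=B[10] — 6 characters in the same relative order in both, and the DP table's final entry dp[8][11] is also 6, so no common subsequence is longer.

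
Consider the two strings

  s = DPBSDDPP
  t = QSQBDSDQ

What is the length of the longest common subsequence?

Match D [1,5], then S [4,6], then D [5,7] — 3 characters in the same relative order in both. Since dp[8][8] = 3, nothing longer is possible.

3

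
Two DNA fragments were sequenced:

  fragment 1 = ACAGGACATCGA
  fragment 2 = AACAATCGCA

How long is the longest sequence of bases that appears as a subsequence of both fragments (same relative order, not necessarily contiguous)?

8

Pick A at fragment 1[1]=fragment 2[2] → C at fragment 1[2]=fragment 2[3] → A at fragment 1[6]=fragment 2[4] → A at fragment 1[8]=fragment 2[5] → T at fragment 1[9]=fragment 2[6] → C at fragment 1[10]=fragment 2[7] → G at fragment 1[11]=fragment 2[8] → A at fragment 1[12]=fragment 2[10]; all 8 bases appear in both, in order, and the DP table's final entry dp[12][10] is also 8, so no common subsequence is longer.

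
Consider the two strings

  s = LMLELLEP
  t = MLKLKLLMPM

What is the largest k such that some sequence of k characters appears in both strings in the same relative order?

5

Pick L (s #1, t #2), L (s #3, t #4), L (s #5, t #6), L (s #6, t #7), P (s #8, t #9); all 5 characters appear in both, in order. dp[8][10] = 5 confirms this is the maximum.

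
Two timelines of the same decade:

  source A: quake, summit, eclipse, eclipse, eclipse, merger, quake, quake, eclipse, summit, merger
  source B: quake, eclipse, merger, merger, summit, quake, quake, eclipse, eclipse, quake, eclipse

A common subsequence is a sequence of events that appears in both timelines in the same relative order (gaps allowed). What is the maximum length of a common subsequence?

Pick quake [1,1]; then summit [2,5]; then eclipse [4,8]; then eclipse [5,9]; then quake [8,10]; then eclipse [9,11]; all 6 events appear in both, in order. The LCS DP gives dp[11][11] = 6, so this is optimal.

6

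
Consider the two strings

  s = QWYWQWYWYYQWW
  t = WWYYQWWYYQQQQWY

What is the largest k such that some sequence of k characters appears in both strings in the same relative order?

Pick W [2,2], Y [3,4], Q [5,5], W [6,6], W [8,7], Y [9,8], Y [10,9], Q [11,13], W [12,14]; all 9 characters appear in both, in order. The LCS DP gives dp[13][15] = 9, so this is optimal.

9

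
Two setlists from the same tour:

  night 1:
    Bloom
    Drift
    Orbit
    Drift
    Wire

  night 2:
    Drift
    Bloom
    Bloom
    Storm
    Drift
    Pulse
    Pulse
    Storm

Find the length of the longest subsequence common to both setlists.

Taking Bloom [1,3], then Drift [2,5] gives a common subsequence of length 2. dp[5][8] = 2 confirms this is the maximum.

2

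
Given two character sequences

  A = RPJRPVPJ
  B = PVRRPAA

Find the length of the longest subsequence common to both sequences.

Let dp[i][j] be the LCS length of the first i characters of A and the first j characters of B. dp[i][j] = dp[i-1][j-1]+1 when the i-th and j-th characters match, else max(dp[i-1][j], dp[i][j-1]).
    ·  P  V  R  R  P  A  A
 ·  0  0  0  0  0  0  0  0
 R  0  0  0  1  1  1  1  1
 P  0  1  1  1  1  2  2  2
 J  0  1  1  1  1  2  2  2
 R  0  1  1  2  2  2  2  2
 P  0  1  1  2  2  3  3  3
 V  0  1  2  2  2  3  3  3
 P  0  1  2  2  2  3  3  3
 J  0  1  2  2  2  3  3  3
dp[8][7] = 3. One LCS (by backtracking along matches): RRP.

3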